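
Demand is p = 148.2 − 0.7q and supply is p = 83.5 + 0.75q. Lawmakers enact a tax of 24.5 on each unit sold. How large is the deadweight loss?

206.98

Competitive equilibrium: 148.2 − 0.7q = 83.5 + 0.75q → q* = 44.6207, p* = 116.9655.
With the tax, the buyer price exceeds the seller price by 24.5: (148.2 − 0.7q) − (83.5 + 0.75q) = 24.5 → q' = 27.7241.
Δq = 44.6207 − 27.7241 = 16.8966; the wedge equals the tax, 24.5.
Welfare loss = ½ × 16.8966 × 24.5 = 206.98.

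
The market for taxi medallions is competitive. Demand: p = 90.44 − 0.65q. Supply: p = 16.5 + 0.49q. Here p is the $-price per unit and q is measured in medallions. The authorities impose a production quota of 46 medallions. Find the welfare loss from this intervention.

$202.74

Competitive equilibrium: 90.44 − 0.65q = 16.5 + 0.49q → q* = 64.8596, p* = 48.2812.
At q = 46: demand price = 90.44 − 0.65·46 = 60.54; supply price = 16.5 + 0.49·46 = 39.04.
Δq = 64.8596 − 46 = 18.8596; wedge = 60.54 − 39.04 = 21.5.
The triangle = ½ × 18.8596 × 21.5 = $202.74.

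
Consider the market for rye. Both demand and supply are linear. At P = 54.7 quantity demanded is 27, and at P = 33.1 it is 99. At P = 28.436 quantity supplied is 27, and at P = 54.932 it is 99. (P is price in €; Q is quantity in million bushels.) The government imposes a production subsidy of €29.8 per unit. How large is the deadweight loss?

€664.70 million

Demand slope = (33.1 − 54.7)/(99 − 27) = −0.3, so P = 62.8 − 0.3Q.
Supply slope = (54.932 − 28.436)/(99 − 27) = 0.368, so P = 18.5 + 0.368Q.
Competitive equilibrium: 62.8 − 0.3Q = 18.5 + 0.368Q → Q* = 66.3174, P* = 42.9048.
The subsidy lowers effective supply by 29.8: P = 0.368Q − 11.3.
New quantity: 62.8 − 0.3Q = 0.368Q − 11.3 → Q' = 110.9281.
Overproduction ΔQ = 110.9281 − 66.3174 = 44.6107; wedge = subsidy = 29.8.
Deadweight loss = ½ × 44.6107 × 29.8 = €664.70 million.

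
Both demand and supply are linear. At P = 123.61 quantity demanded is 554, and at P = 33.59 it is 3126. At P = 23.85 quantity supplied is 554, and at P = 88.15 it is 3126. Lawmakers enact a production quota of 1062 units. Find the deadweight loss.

39997.65

Demand slope = (33.59 − 123.61)/(3126 − 554) = −0.035, so P = 143 − 0.035Q.
Supply slope = (88.15 − 23.85)/(3126 − 554) = 0.025, so P = 10 + 0.025Q.
Competitive equilibrium: 143 − 0.035Q = 10 + 0.025Q → Q* = 2216.6667, P* = 65.4167.
At Q = 1062: demand price = 143 − 0.035·1062 = 105.83; supply price = 10 + 0.025·1062 = 36.55.
ΔQ = 2216.6667 − 1062 = 1154.6667; wedge = 105.83 − 36.55 = 69.28.
DWL = ½ × 1154.6667 × 69.28 = 39997.65.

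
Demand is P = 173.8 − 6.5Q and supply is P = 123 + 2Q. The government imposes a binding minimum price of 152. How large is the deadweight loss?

Competitive equilibrium: 173.8 − 6.5Q = 123 + 2Q → Q* = 5.9765, P* = 134.9529.
At the floor P = 152, quantity demanded = (173.8 − 152)/6.5 = 3.3538.
Sellers' marginal cost at Q' = 3.3538: 123 + 2·3.3538 = 129.7076.
ΔQ = 5.9765 − 3.3538 = 2.6227; wedge = 152 − 129.7076 = 22.2924.
DWL = ½ × 2.6227 × 22.2924 = 29.23.

29.23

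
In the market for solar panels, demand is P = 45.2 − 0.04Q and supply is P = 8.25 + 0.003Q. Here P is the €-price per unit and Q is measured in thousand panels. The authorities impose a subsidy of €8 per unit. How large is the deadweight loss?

€744.19 thousand

Competitive equilibrium: 45.2 − 0.04Q = 8.25 + 0.003Q → Q* = 859.3023, P* = 10.8279.
The subsidy lowers effective supply by 8: P = 0.25 + 0.003Q.
New quantity: 45.2 − 0.04Q = 0.25 + 0.003Q → Q' = 1045.3488.
Overproduction ΔQ = 1045.3488 − 859.3023 = 186.0465; wedge = subsidy = 8.
DWL = ½ × 186.0465 × 8 = €744.19 thousand.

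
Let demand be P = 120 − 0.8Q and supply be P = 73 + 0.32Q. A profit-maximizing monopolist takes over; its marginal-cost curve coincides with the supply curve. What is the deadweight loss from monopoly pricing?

171.21

Competitive equilibrium: 120 − 0.8Q = 73 + 0.32Q → Q* = 41.9643, P* = 86.4286.
Marginal revenue: MR = 120 − 1.6Q. Set MR = MC: 120 − 1.6Q = 73 + 0.32Q → Q_m = 24.4792.
Price P_m = 120 − 0.8·24.4792 = 100.4166; MC(Q_m) = 73 + 0.32·24.4792 = 80.8333.
Competitive Q* = 41.9643, so ΔQ = 17.4851; wedge = 100.4166 − 80.8333 = 19.5833.
Welfare loss = ½ × 17.4851 × 19.5833 = 171.21.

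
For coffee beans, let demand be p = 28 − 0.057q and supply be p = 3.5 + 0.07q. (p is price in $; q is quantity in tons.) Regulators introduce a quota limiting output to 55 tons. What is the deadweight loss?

Competitive equilibrium: 28 − 0.057q = 3.5 + 0.07q → q* = 192.9134, p* = 17.0039.
At q = 55: demand price = 28 − 0.057·55 = 24.865; supply price = 3.5 + 0.07·55 = 7.35.
Δq = 192.9134 − 55 = 137.9134; wedge = 24.865 − 7.35 = 17.515.
Deadweight loss = ½ × 137.9134 × 17.515 = $1207.78.

$1207.78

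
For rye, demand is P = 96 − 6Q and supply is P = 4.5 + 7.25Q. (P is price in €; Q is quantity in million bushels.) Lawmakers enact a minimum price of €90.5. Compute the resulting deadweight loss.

Competitive equilibrium: 96 − 6Q = 4.5 + 7.25Q → Q* = 6.9057, P* = 54.566.
At the floor P = 90.5, quantity demanded = (96 − 90.5)/6 = 0.9167.
Sellers' marginal cost at Q' = 0.9167: 4.5 + 7.25·0.9167 = 11.1461.
ΔQ = 6.9057 − 0.9167 = 5.989; wedge = 90.5 − 11.1461 = 79.3539.
Welfare loss = ½ × 5.989 × 79.3539 = €237.63 million.

€237.63 million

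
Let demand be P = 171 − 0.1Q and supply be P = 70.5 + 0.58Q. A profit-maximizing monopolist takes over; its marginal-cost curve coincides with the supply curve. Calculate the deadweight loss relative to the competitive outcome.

122.07

Competitive equilibrium: 171 − 0.1Q = 70.5 + 0.58Q → Q* = 147.7941, P* = 156.2206.
Marginal revenue: MR = 171 − 0.2Q. Set MR = MC: 171 − 0.2Q = 70.5 + 0.58Q → Q_m = 128.8462.
Price P_m = 171 − 0.1·128.8462 = 158.1154; MC(Q_m) = 70.5 + 0.58·128.8462 = 145.2308.
Competitive Q* = 147.7941, so ΔQ = 18.9479; wedge = 158.1154 − 145.2308 = 12.8846.
The triangle = ½ × 18.9479 × 12.8846 = 122.07.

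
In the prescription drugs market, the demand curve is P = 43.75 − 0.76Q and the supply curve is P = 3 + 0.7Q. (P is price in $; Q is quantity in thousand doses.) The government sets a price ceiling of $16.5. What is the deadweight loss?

Competitive equilibrium: 43.75 − 0.76Q = 3 + 0.7Q → Q* = 27.911, P* = 22.5377.
At the ceiling P = 16.5, quantity supplied = (16.5 − 3)/0.7 = 19.2857.
Willingness to pay at Q' = 19.2857: 43.75 − 0.76·19.2857 = 29.0929.
ΔQ = 27.911 − 19.2857 = 8.6253; wedge = 29.0929 − 16.5 = 12.5929.
The triangle = ½ × 8.6253 × 12.5929 = $54.31 thousand.

$54.31 thousand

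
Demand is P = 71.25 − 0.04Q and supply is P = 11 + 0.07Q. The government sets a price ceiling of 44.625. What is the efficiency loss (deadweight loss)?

249.63

Competitive equilibrium: 71.25 − 0.04Q = 11 + 0.07Q → Q* = 547.7273, P* = 49.3409.
At the ceiling P = 44.625, quantity supplied = (44.625 − 11)/0.07 = 480.3571.
Willingness to pay at Q' = 480.3571: 71.25 − 0.04·480.3571 = 52.0357.
ΔQ = 547.7273 − 480.3571 = 67.3702; wedge = 52.0357 − 44.625 = 7.4107.
The triangle = ½ × 67.3702 × 7.4107 = 249.63.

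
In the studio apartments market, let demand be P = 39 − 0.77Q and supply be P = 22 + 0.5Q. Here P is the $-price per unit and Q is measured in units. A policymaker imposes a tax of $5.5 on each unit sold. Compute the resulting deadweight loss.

Competitive equilibrium: 39 − 0.77Q = 22 + 0.5Q → Q* = 13.3858, P* = 28.6929.
With the tax, the buyer price exceeds the seller price by 5.5: (39 − 0.77Q) − (22 + 0.5Q) = 5.5 → Q' = 9.0551.
ΔQ = 13.3858 − 9.0551 = 4.3307; the wedge equals the tax, 5.5.
Deadweight loss = ½ × 4.3307 × 5.5 = $11.91.

$11.91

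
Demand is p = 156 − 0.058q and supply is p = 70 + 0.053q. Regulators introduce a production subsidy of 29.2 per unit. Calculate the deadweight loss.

Competitive equilibrium: 156 − 0.058q = 70 + 0.053q → q* = 774.7748, p* = 111.0631.
The subsidy lowers effective supply by 29.2: p = 40.8 + 0.053q.
New quantity: 156 − 0.058q = 40.8 + 0.053q → q' = 1037.8378.
Overproduction Δq = 1037.8378 − 774.7748 = 263.063; wedge = subsidy = 29.2.
DWL = ½ × 263.063 × 29.2 = 3840.72.

3840.72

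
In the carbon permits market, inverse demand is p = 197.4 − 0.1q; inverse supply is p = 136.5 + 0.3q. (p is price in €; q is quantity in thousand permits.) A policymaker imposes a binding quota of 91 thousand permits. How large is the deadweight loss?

Competitive equilibrium: 197.4 − 0.1q = 136.5 + 0.3q → q* = 152.25, p* = 182.175.
At q = 91: demand price = 197.4 − 0.1·91 = 188.3; supply price = 136.5 + 0.3·91 = 163.8.
Δq = 152.25 − 91 = 61.25; wedge = 188.3 − 163.8 = 24.5.
Deadweight loss = ½ × 61.25 × 24.5 = €750.31 thousand.

€750.31 thousand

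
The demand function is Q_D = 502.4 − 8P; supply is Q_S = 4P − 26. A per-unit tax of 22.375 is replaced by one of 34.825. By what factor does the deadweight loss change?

2.422

In inverse form: demand P = 62.8 − 0.125Q, supply P = 6.5 + 0.25Q.
Competitive equilibrium: 62.8 − 0.125Q = 6.5 + 0.25Q → Q* = 150.1333, P* = 44.0333.
For a per-unit tax t: ΔQ = t/0.375, so DWL = ½·t·(t/0.375) = t²/0.75.
At t = 22.375: DWL = 667.521. At t = 34.825: DWL = 1617.041.
Ratio = (34.825/22.375)² = 2.422.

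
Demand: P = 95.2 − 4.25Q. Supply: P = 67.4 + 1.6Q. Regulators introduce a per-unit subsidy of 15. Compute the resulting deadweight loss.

19.23

Competitive equilibrium: 95.2 − 4.25Q = 67.4 + 1.6Q → Q* = 4.7521, P* = 75.0034.
The subsidy lowers effective supply by 15: P = 52.4 + 1.6Q.
New quantity: 95.2 − 4.25Q = 52.4 + 1.6Q → Q' = 7.3162.
Overproduction ΔQ = 7.3162 − 4.7521 = 2.5641; wedge = subsidy = 15.
Welfare loss = ½ × 2.5641 × 15 = 19.23.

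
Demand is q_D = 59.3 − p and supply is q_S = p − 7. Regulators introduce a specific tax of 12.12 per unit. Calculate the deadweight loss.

In inverse form: demand p = 59.3 − q, supply p = 7 + q.
Competitive equilibrium: 59.3 − q = 7 + q → q* = 26.15, p* = 33.15.
With the tax, the buyer price exceeds the seller price by 12.12: (59.3 − q) − (7 + q) = 12.12 → q' = 20.09.
Δq = 26.15 − 20.09 = 6.06; the wedge equals the tax, 12.12.
DWL = ½ × 6.06 × 12.12 = 36.72.

36.72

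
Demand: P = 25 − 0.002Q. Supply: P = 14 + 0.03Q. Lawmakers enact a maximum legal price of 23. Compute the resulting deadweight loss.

30.625

Competitive equilibrium: 25 − 0.002Q = 14 + 0.03Q → Q* = 343.75, P* = 24.3125.
At the ceiling P = 23, quantity supplied = (23 − 14)/0.03 = 300.
Willingness to pay at Q' = 300: 25 − 0.002·300 = 24.4.
ΔQ = 343.75 − 300 = 43.75; wedge = 24.4 − 23 = 1.4.
The triangle = ½ × 43.75 × 1.4 = 30.625.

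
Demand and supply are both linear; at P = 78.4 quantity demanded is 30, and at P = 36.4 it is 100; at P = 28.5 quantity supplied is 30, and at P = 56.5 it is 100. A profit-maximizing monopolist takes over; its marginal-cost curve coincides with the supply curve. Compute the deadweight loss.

Demand slope = (36.4 − 78.4)/(100 − 30) = −0.6, so P = 96.4 − 0.6Q.
Supply slope = (56.5 − 28.5)/(100 − 30) = 0.4, so P = 16.5 + 0.4Q.
Competitive equilibrium: 96.4 − 0.6Q = 16.5 + 0.4Q → Q* = 79.9, P* = 48.46.
Marginal revenue: MR = 96.4 − 1.2Q. Set MR = MC: 96.4 − 1.2Q = 16.5 + 0.4Q → Q_m = 49.9375.
Price P_m = 96.4 − 0.6·49.9375 = 66.4375; MC(Q_m) = 16.5 + 0.4·49.9375 = 36.475.
Competitive Q* = 79.9, so ΔQ = 29.9625; wedge = 66.4375 − 36.475 = 29.9625.
Welfare loss = ½ × 29.9625 × 29.9625 = 448.88.

448.88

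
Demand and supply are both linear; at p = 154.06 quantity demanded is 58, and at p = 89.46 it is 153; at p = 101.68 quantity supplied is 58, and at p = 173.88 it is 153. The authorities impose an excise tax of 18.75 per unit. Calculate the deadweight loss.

122.07

Demand slope = (89.46 − 154.06)/(153 − 58) = −0.68, so p = 193.5 − 0.68q.
Supply slope = (173.88 − 101.68)/(153 − 58) = 0.76, so p = 57.6 + 0.76q.
Competitive equilibrium: 193.5 − 0.68q = 57.6 + 0.76q → q* = 94.375, p* = 129.325.
With the tax, the buyer price exceeds the seller price by 18.75: (193.5 − 0.68q) − (57.6 + 0.76q) = 18.75 → q' = 81.3542.
Δq = 94.375 − 81.3542 = 13.0208; the wedge equals the tax, 18.75.
DWL = ½ × 13.0208 × 18.75 = 122.07.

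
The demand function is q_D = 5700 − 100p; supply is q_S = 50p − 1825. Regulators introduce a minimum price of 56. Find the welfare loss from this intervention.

5104.17

In inverse form: demand p = 57 − 0.01q, supply p = 36.5 + 0.02q.
Competitive equilibrium: 57 − 0.01q = 36.5 + 0.02q → q* = 683.3333, p* = 50.1667.
At the floor p = 56, quantity demanded = (57 − 56)/0.01 = 100.
Sellers' marginal cost at q' = 100: 36.5 + 0.02·100 = 38.5.
Δq = 683.3333 − 100 = 583.3333; wedge = 56 − 38.5 = 17.5.
Welfare loss = ½ × 583.3333 × 17.5 = 5104.17.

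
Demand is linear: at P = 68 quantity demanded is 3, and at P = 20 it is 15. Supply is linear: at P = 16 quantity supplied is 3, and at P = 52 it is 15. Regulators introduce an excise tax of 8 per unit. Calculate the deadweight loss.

Demand slope = (20 − 68)/(15 − 3) = −4, so P = 80 − 4Q.
Supply slope = (52 − 16)/(15 − 3) = 3, so P = 7 + 3Q.
Competitive equilibrium: 80 − 4Q = 7 + 3Q → Q* = 10.4286, P* = 38.2857.
With the tax, the buyer price exceeds the seller price by 8: (80 − 4Q) − (7 + 3Q) = 8 → Q' = 9.2857.
ΔQ = 10.4286 − 9.2857 = 1.1429; the wedge equals the tax, 8.
Welfare loss = ½ × 1.1429 × 8 = 4.57.

4.57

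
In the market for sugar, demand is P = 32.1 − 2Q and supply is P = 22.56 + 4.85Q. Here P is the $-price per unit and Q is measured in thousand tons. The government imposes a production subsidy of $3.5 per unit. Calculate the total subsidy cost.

Competitive equilibrium: 32.1 − 2Q = 22.56 + 4.85Q → Q* = 1.3927, P* = 29.3146.
The subsidy lowers effective supply by 3.5: P = 19.06 + 4.85Q.
New quantity: 32.1 − 2Q = 19.06 + 4.85Q → Q' = 1.9036.
Total subsidy cost = 3.5 × 1.9036 = $6.66 thousand.

$6.66 thousand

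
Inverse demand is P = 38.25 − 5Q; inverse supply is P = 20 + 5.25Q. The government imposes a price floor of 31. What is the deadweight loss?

0.56

Competitive equilibrium: 38.25 − 5Q = 20 + 5.25Q → Q* = 1.7805, P* = 29.3476.
At the floor P = 31, quantity demanded = (38.25 − 31)/5 = 1.45.
Sellers' marginal cost at Q' = 1.45: 20 + 5.25·1.45 = 27.6125.
ΔQ = 1.7805 − 1.45 = 0.3305; wedge = 31 − 27.6125 = 3.3875.
Deadweight loss = ½ × 0.3305 × 3.3875 = 0.56.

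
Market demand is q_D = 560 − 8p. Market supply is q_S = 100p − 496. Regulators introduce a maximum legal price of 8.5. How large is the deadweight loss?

In inverse form: demand p = 70 − 0.125q, supply p = 4.96 + 0.01q.
Competitive equilibrium: 70 − 0.125q = 4.96 + 0.01q → q* = 481.7778, p* = 9.7778.
At the ceiling p = 8.5, quantity supplied = (8.5 − 4.96)/0.01 = 354.
Willingness to pay at q' = 354: 70 − 0.125·354 = 25.75.
Δq = 481.7778 − 354 = 127.7778; wedge = 25.75 − 8.5 = 17.25.
The triangle = ½ × 127.7778 × 17.25 = 1102.08.

1102.08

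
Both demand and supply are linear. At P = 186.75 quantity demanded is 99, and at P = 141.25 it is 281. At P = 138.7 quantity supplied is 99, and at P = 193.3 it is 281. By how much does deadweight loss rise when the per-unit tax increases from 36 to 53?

1375.45

Demand slope = (141.25 − 186.75)/(281 − 99) = −0.25, so P = 211.5 − 0.25Q.
Supply slope = (193.3 − 138.7)/(281 − 99) = 0.3, so P = 109 + 0.3Q.
Competitive equilibrium: 211.5 − 0.25Q = 109 + 0.3Q → Q* = 186.3636, P* = 164.9091.
For a per-unit tax t: ΔQ = t/0.55, so DWL = ½·t·(t/0.55) = t²/1.1.
At t = 36: DWL = 1178.182. At t = 53: DWL = 2553.636.
Increase = 2553.636 − 1178.182 = 1375.45.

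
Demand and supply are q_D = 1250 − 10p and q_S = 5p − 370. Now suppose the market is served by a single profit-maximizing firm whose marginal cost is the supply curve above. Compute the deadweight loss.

In inverse form: demand p = 125 − 0.1q, supply p = 74 + 0.2q.
Competitive equilibrium: 125 − 0.1q = 74 + 0.2q → q* = 170, p* = 108.
Marginal revenue: MR = 125 − 0.2q. Set MR = MC: 125 − 0.2q = 74 + 0.2q → q_m = 127.5.
Price p_m = 125 − 0.1·127.5 = 112.25; MC(q_m) = 74 + 0.2·127.5 = 99.5.
Competitive q* = 170, so Δq = 42.5; wedge = 112.25 − 99.5 = 12.75.
Welfare loss = ½ × 42.5 × 12.75 = 270.94.

270.94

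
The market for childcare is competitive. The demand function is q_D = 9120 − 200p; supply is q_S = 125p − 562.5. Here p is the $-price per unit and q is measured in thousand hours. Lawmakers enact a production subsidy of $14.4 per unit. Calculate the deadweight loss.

In inverse form: demand p = 45.6 − 0.005q, supply p = 4.5 + 0.008q.
Competitive equilibrium: 45.6 − 0.005q = 4.5 + 0.008q → q* = 3161.5385, p* = 29.7923.
The subsidy lowers effective supply by 14.4: p = 0.008q − 9.9.
New quantity: 45.6 − 0.005q = 0.008q − 9.9 → q' = 4269.2308.
Overproduction Δq = 4269.2308 − 3161.5385 = 1107.6923; wedge = subsidy = 14.4.
The triangle = ½ × 1107.6923 × 14.4 = $7975.38 thousand.

$7975.38 thousand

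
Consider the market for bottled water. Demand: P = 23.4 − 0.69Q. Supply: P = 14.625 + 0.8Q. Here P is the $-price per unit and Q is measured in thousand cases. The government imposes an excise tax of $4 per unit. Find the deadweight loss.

$5.37 thousand

Competitive equilibrium: 23.4 − 0.69Q = 14.625 + 0.8Q → Q* = 5.8893, P* = 19.3364.
With the tax, the buyer price exceeds the seller price by 4: (23.4 − 0.69Q) − (14.625 + 0.8Q) = 4 → Q' = 3.2047.
ΔQ = 5.8893 − 3.2047 = 2.6846; the wedge equals the tax, 4.
Welfare loss = ½ × 2.6846 × 4 = $5.37 thousand.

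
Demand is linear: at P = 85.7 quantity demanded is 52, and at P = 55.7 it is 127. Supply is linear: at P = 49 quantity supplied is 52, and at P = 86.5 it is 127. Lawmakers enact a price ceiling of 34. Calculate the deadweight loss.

2254.27

Demand slope = (55.7 − 85.7)/(127 − 52) = −0.4, so P = 106.5 − 0.4Q.
Supply slope = (86.5 − 49)/(127 − 52) = 0.5, so P = 23 + 0.5Q.
Competitive equilibrium: 106.5 − 0.4Q = 23 + 0.5Q → Q* = 92.7778, P* = 69.3889.
At the ceiling P = 34, quantity supplied = (34 − 23)/0.5 = 22.
Willingness to pay at Q' = 22: 106.5 − 0.4·22 = 97.7.
ΔQ = 92.7778 − 22 = 70.7778; wedge = 97.7 − 34 = 63.7.
Deadweight loss = ½ × 70.7778 × 63.7 = 2254.27.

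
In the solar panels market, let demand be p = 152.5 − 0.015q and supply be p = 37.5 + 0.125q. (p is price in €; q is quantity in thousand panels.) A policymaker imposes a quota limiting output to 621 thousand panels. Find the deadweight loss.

€2812.01 thousand

Competitive equilibrium: 152.5 − 0.015q = 37.5 + 0.125q → q* = 821.4286, p* = 140.1786.
At q = 621: demand price = 152.5 − 0.015·621 = 143.185; supply price = 37.5 + 0.125·621 = 115.125.
Δq = 821.4286 − 621 = 200.4286; wedge = 143.185 − 115.125 = 28.06.
Welfare loss = ½ × 200.4286 × 28.06 = €2812.01 thousand.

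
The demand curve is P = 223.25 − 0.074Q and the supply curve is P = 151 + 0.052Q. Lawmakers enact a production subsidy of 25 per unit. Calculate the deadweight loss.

Competitive equilibrium: 223.25 − 0.074Q = 151 + 0.052Q → Q* = 573.4127, P* = 180.8175.
The subsidy lowers effective supply by 25: P = 126 + 0.052Q.
New quantity: 223.25 − 0.074Q = 126 + 0.052Q → Q' = 771.8254.
Overproduction ΔQ = 771.8254 − 573.4127 = 198.4127; wedge = subsidy = 25.
DWL = ½ × 198.4127 × 25 = 2480.16.

2480.16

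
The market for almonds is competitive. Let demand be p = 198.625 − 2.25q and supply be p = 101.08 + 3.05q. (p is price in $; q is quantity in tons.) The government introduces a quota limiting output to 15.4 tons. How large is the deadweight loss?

Competitive equilibrium: 198.625 − 2.25q = 101.08 + 3.05q → q* = 18.40472, p* = 157.21439.
At q = 15.4: demand price = 198.625 − 2.25·15.4 = 163.975; supply price = 101.08 + 3.05·15.4 = 148.05.
Δq = 18.40472 − 15.4 = 3.00472; wedge = 163.975 − 148.05 = 15.925.
DWL = ½ × 3.00472 × 15.925 = $23.93.

$23.93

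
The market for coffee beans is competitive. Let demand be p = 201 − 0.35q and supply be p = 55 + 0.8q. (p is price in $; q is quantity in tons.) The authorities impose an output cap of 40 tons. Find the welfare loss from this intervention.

$4347.83

Competitive equilibrium: 201 − 0.35q = 55 + 0.8q → q* = 126.9565, p* = 156.5652.
At q = 40: demand price = 201 − 0.35·40 = 187; supply price = 55 + 0.8·40 = 87.
Δq = 126.9565 − 40 = 86.9565; wedge = 187 − 87 = 100.
Deadweight loss = ½ × 86.9565 × 100 = $4347.83.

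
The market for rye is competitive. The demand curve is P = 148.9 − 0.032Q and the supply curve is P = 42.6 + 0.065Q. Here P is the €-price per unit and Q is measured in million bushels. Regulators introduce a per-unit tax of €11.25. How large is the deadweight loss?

Competitive equilibrium: 148.9 − 0.032Q = 42.6 + 0.065Q → Q* = 1095.8763, P* = 113.832.
With the tax, the buyer price exceeds the seller price by 11.25: (148.9 − 0.032Q) − (42.6 + 0.065Q) = 11.25 → Q' = 979.8969.
ΔQ = 1095.8763 − 979.8969 = 115.9794; the wedge equals the tax, 11.25.
DWL = ½ × 115.9794 × 11.25 = €652.38 million.

€652.38 million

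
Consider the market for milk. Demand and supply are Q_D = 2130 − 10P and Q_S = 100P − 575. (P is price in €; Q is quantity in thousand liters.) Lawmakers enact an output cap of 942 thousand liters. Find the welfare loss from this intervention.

In inverse form: demand P = 213 − 0.1Q, supply P = 5.75 + 0.01Q.
Competitive equilibrium: 213 − 0.1Q = 5.75 + 0.01Q → Q* = 1884.0909, P* = 24.5909.
At Q = 942: demand price = 213 − 0.1·942 = 118.8; supply price = 5.75 + 0.01·942 = 15.17.
ΔQ = 1884.0909 − 942 = 942.0909; wedge = 118.8 − 15.17 = 103.63.
The triangle = ½ × 942.0909 × 103.63 = €48814.44 thousand.

€48814.44 thousand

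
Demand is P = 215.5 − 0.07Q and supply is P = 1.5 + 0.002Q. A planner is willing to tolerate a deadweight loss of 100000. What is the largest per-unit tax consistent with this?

120

Competitive equilibrium: 215.5 − 0.07Q = 1.5 + 0.002Q → Q* = 2972.2222, P* = 7.4444.
A tax t gives ΔQ = t/0.072 and wedge t, so DWL = t²/0.144.
t²/0.144 = 100000 → t² = 14400 → t = 120.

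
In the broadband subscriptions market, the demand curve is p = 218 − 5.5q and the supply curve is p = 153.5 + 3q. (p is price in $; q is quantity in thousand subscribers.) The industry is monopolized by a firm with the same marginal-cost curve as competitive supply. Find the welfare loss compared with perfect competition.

$37.77 thousand

Competitive equilibrium: 218 − 5.5q = 153.5 + 3q → q* = 7.5882, p* = 176.2647.
Marginal revenue: MR = 218 − 11q. Set MR = MC: 218 − 11q = 153.5 + 3q → q_m = 4.6071.
Price p_m = 218 − 5.5·4.6071 = 192.661; MC(q_m) = 153.5 + 3·4.6071 = 167.3213.
Competitive q* = 7.5882, so Δq = 2.9811; wedge = 192.661 − 167.3213 = 25.3397.
Deadweight loss = ½ × 2.9811 × 25.3397 = $37.77 thousand.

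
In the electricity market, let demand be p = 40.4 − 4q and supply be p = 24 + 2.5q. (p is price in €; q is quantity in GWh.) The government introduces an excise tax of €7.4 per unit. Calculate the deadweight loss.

€4.21

Competitive equilibrium: 40.4 − 4q = 24 + 2.5q → q* = 2.5231, p* = 30.3077.
With the tax, the buyer price exceeds the seller price by 7.4: (40.4 − 4q) − (24 + 2.5q) = 7.4 → q' = 1.3846.
Δq = 2.5231 − 1.3846 = 1.1385; the wedge equals the tax, 7.4.
Welfare loss = ½ × 1.1385 × 7.4 = €4.21.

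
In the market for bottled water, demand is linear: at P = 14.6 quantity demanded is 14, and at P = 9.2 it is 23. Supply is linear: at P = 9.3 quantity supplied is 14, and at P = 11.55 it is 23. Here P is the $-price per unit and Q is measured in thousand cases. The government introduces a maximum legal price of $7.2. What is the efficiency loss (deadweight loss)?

Demand slope = (9.2 − 14.6)/(23 − 14) = −0.6, so P = 23 − 0.6Q.
Supply slope = (11.55 − 9.3)/(23 − 14) = 0.25, so P = 5.8 + 0.25Q.
Competitive equilibrium: 23 − 0.6Q = 5.8 + 0.25Q → Q* = 20.2353, P* = 10.8588.
At the ceiling P = 7.2, quantity supplied = (7.2 − 5.8)/0.25 = 5.6.
Willingness to pay at Q' = 5.6: 23 − 0.6·5.6 = 19.64.
ΔQ = 20.2353 − 5.6 = 14.6353; wedge = 19.64 − 7.2 = 12.44.
Welfare loss = ½ × 14.6353 × 12.44 = $91.03 thousand.

$91.03 thousand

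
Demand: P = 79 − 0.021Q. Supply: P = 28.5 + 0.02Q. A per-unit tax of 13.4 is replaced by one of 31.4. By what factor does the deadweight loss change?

Competitive equilibrium: 79 − 0.021Q = 28.5 + 0.02Q → Q* = 1231.7073, P* = 53.1341.
For a per-unit tax t: ΔQ = t/0.041, so DWL = ½·t·(t/0.041) = t²/0.082.
At t = 13.4: DWL = 2189.756. At t = 31.4: DWL = 12023.902.
Ratio = (31.4/13.4)² = 5.491.

5.491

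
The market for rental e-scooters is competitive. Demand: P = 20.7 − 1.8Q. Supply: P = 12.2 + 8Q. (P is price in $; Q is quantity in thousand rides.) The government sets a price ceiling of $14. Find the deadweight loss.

$2.02 thousand

Competitive equilibrium: 20.7 − 1.8Q = 12.2 + 8Q → Q* = 0.8673, P* = 19.1388.
At the ceiling P = 14, quantity supplied = (14 − 12.2)/8 = 0.225.
Willingness to pay at Q' = 0.225: 20.7 − 1.8·0.225 = 20.295.
ΔQ = 0.8673 − 0.225 = 0.6423; wedge = 20.295 − 14 = 6.295.
DWL = ½ × 0.6423 × 6.295 = $2.02 thousand.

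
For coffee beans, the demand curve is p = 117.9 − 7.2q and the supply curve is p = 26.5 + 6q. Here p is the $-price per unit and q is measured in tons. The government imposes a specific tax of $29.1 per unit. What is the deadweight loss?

Competitive equilibrium: 117.9 − 7.2q = 26.5 + 6q → q* = 6.9242, p* = 68.0455.
With the tax, the buyer price exceeds the seller price by 29.1: (117.9 − 7.2q) − (26.5 + 6q) = 29.1 → q' = 4.7197.
Δq = 6.9242 − 4.7197 = 2.2045; the wedge equals the tax, 29.1.
Deadweight loss = ½ × 2.2045 × 29.1 = $32.08.

$32.08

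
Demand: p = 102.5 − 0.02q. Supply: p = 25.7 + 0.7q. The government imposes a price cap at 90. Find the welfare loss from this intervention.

78.96

Competitive equilibrium: 102.5 − 0.02q = 25.7 + 0.7q → q* = 106.6667, p* = 100.3667.
At the ceiling p = 90, quantity supplied = (90 − 25.7)/0.7 = 91.8571.
Willingness to pay at q' = 91.8571: 102.5 − 0.02·91.8571 = 100.6629.
Δq = 106.6667 − 91.8571 = 14.8096; wedge = 100.6629 − 90 = 10.6629.
Welfare loss = ½ × 14.8096 × 10.6629 = 78.96.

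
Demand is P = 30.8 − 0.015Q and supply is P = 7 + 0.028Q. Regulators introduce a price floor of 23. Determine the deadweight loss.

Competitive equilibrium: 30.8 − 0.015Q = 7 + 0.028Q → Q* = 553.4884, P* = 22.4977.
At the floor P = 23, quantity demanded = (30.8 − 23)/0.015 = 520.
Sellers' marginal cost at Q' = 520: 7 + 0.028·520 = 21.56.
ΔQ = 553.4884 − 520 = 33.4884; wedge = 23 − 21.56 = 1.44.
Welfare loss = ½ × 33.4884 × 1.44 = 24.11.

24.11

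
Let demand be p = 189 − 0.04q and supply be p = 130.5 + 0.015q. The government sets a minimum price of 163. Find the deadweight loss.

Competitive equilibrium: 189 − 0.04q = 130.5 + 0.015q → q* = 1063.6364, p* = 146.4545.
At the floor p = 163, quantity demanded = (189 − 163)/0.04 = 650.
Sellers' marginal cost at q' = 650: 130.5 + 0.015·650 = 140.25.
Δq = 1063.6364 − 650 = 413.6364; wedge = 163 − 140.25 = 22.75.
The triangle = ½ × 413.6364 × 22.75 = 4705.11.

4705.11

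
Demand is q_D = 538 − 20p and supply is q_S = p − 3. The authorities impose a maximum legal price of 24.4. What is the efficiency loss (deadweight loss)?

In inverse form: demand p = 26.9 − 0.05q, supply p = 3 + q.
Competitive equilibrium: 26.9 − 0.05q = 3 + q → q* = 22.7619, p* = 25.7619.
At the ceiling p = 24.4, quantity supplied = (24.4 − 3)/1 = 21.4.
Willingness to pay at q' = 21.4: 26.9 − 0.05·21.4 = 25.83.
Δq = 22.7619 − 21.4 = 1.3619; wedge = 25.83 − 24.4 = 1.43.
DWL = ½ × 1.3619 × 1.43 = 0.97.

0.97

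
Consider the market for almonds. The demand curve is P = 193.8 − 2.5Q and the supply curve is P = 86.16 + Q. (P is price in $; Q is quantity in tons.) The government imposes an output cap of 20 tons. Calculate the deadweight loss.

$202.40

Competitive equilibrium: 193.8 − 2.5Q = 86.16 + Q → Q* = 30.7543, P* = 116.9143.
At Q = 20: demand price = 193.8 − 2.5·20 = 143.8; supply price = 86.16 + 1·20 = 106.16.
ΔQ = 30.7543 − 20 = 10.7543; wedge = 143.8 − 106.16 = 37.64.
Deadweight loss = ½ × 10.7543 × 37.64 = $202.40.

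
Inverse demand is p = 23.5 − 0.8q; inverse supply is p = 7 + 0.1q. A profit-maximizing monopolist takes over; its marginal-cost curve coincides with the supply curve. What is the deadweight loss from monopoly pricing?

Competitive equilibrium: 23.5 − 0.8q = 7 + 0.1q → q* = 18.3333, p* = 8.8333.
Marginal revenue: MR = 23.5 − 1.6q. Set MR = MC: 23.5 − 1.6q = 7 + 0.1q → q_m = 9.7059.
Price p_m = 23.5 − 0.8·9.7059 = 15.7353; MC(q_m) = 7 + 0.1·9.7059 = 7.9706.
Competitive q* = 18.3333, so Δq = 8.6274; wedge = 15.7353 − 7.9706 = 7.7647.
Deadweight loss = ½ × 8.6274 × 7.7647 = 33.49.

33.49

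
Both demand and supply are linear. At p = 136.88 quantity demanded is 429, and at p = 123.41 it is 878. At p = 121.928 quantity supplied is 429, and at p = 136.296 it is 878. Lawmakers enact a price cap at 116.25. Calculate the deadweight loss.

Demand slope = (123.41 − 136.88)/(878 − 429) = −0.03, so p = 149.75 − 0.03q.
Supply slope = (136.296 − 121.928)/(878 − 429) = 0.032, so p = 108.2 + 0.032q.
Competitive equilibrium: 149.75 − 0.03q = 108.2 + 0.032q → q* = 670.1613, p* = 129.6452.
At the ceiling p = 116.25, quantity supplied = (116.25 − 108.2)/0.032 = 251.5625.
Willingness to pay at q' = 251.5625: 149.75 − 0.03·251.5625 = 142.2031.
Δq = 670.1613 − 251.5625 = 418.5988; wedge = 142.2031 − 116.25 = 25.9531.
Deadweight loss = ½ × 418.5988 × 25.9531 = 5431.97.

5431.97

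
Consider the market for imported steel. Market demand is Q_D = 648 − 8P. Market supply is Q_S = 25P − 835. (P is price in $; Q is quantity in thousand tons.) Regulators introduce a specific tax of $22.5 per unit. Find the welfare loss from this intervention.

$1534.09 thousand

In inverse form: demand P = 81 − 0.125Q, supply P = 33.4 + 0.04Q.
Competitive equilibrium: 81 − 0.125Q = 33.4 + 0.04Q → Q* = 288.4848, P* = 44.9394.
With the tax, the buyer price exceeds the seller price by 22.5: (81 − 0.125Q) − (33.4 + 0.04Q) = 22.5 → Q' = 152.1212.
ΔQ = 288.4848 − 152.1212 = 136.3636; the wedge equals the tax, 22.5.
Welfare loss = ½ × 136.3636 × 22.5 = $1534.09 thousand.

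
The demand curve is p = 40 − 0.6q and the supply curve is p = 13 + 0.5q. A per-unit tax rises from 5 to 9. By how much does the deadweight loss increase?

Competitive equilibrium: 40 − 0.6q = 13 + 0.5q → q* = 24.5455, p* = 25.2727.
For a per-unit tax t: Δq = t/1.1, so DWL = ½·t·(t/1.1) = t²/2.2.
At t = 5: DWL = 11.364. At t = 9: DWL = 36.818.
Increase = 36.818 − 11.364 = 25.45.

25.45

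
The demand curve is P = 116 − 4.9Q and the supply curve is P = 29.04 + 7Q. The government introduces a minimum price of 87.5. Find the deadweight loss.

Competitive equilibrium: 116 − 4.9Q = 29.04 + 7Q → Q* = 7.3076, P* = 80.1929.
At the floor P = 87.5, quantity demanded = (116 − 87.5)/4.9 = 5.8163.
Sellers' marginal cost at Q' = 5.8163: 29.04 + 7·5.8163 = 69.7541.
ΔQ = 7.3076 − 5.8163 = 1.4913; wedge = 87.5 − 69.7541 = 17.7459.
The triangle = ½ × 1.4913 × 17.7459 = 13.23.

13.23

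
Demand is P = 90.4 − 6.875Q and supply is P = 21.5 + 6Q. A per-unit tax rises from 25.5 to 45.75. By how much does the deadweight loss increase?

56.03

Competitive equilibrium: 90.4 − 6.875Q = 21.5 + 6Q → Q* = 5.3515, P* = 53.6087.
For a per-unit tax t: ΔQ = t/12.875, so DWL = ½·t·(t/12.875) = t²/25.75.
At t = 25.5: DWL = 25.252. At t = 45.75: DWL = 81.284.
Increase = 81.284 − 25.252 = 56.03.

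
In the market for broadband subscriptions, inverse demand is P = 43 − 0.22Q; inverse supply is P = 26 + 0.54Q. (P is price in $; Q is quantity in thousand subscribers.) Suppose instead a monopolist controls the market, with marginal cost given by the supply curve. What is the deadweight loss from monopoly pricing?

Competitive equilibrium: 43 − 0.22Q = 26 + 0.54Q → Q* = 22.3684, P* = 38.0789.
Marginal revenue: MR = 43 − 0.44Q. Set MR = MC: 43 − 0.44Q = 26 + 0.54Q → Q_m = 17.3469.
Price P_m = 43 − 0.22·17.3469 = 39.1837; MC(Q_m) = 26 + 0.54·17.3469 = 35.3673.
Competitive Q* = 22.3684, so ΔQ = 5.0215; wedge = 39.1837 − 35.3673 = 3.8164.
DWL = ½ × 5.0215 × 3.8164 = $9.58 thousand.

$9.58 thousand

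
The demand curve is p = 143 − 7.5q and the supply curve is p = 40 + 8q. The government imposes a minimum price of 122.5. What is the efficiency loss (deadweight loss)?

Competitive equilibrium: 143 − 7.5q = 40 + 8q → q* = 6.64516, p* = 93.16129.
At the floor p = 122.5, quantity demanded = (143 − 122.5)/7.5 = 2.73333.
Sellers' marginal cost at q' = 2.73333: 40 + 8·2.73333 = 61.86664.
Δq = 6.64516 − 2.73333 = 3.91183; wedge = 122.5 − 61.86664 = 60.63336.
DWL = ½ × 3.91183 × 60.63336 = 118.59.

118.59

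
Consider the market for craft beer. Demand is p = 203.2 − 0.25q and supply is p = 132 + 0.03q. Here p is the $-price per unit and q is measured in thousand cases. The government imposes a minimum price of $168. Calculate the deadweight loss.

$1803.06 thousand

Competitive equilibrium: 203.2 − 0.25q = 132 + 0.03q → q* = 254.2857, p* = 139.6286.
At the floor p = 168, quantity demanded = (203.2 − 168)/0.25 = 140.8.
Sellers' marginal cost at q' = 140.8: 132 + 0.03·140.8 = 136.224.
Δq = 254.2857 − 140.8 = 113.4857; wedge = 168 − 136.224 = 31.776.
DWL = ½ × 113.4857 × 31.776 = $1803.06 thousand.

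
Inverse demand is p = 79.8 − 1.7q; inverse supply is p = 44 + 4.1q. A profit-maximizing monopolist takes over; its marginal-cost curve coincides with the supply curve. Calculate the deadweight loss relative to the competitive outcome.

Competitive equilibrium: 79.8 − 1.7q = 44 + 4.1q → q* = 6.1724, p* = 69.3069.
Marginal revenue: MR = 79.8 − 3.4q. Set MR = MC: 79.8 − 3.4q = 44 + 4.1q → q_m = 4.7733.
Price p_m = 79.8 − 1.7·4.7733 = 71.6854; MC(q_m) = 44 + 4.1·4.7733 = 63.5705.
Competitive q* = 6.1724, so Δq = 1.3991; wedge = 71.6854 − 63.5705 = 8.1149.
The triangle = ½ × 1.3991 × 8.1149 = 5.68.

5.68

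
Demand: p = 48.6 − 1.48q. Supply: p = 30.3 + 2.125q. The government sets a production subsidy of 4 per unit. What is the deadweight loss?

2.22

Competitive equilibrium: 48.6 − 1.48q = 30.3 + 2.125q → q* = 5.0763, p* = 41.0871.
The subsidy lowers effective supply by 4: p = 26.3 + 2.125q.
New quantity: 48.6 − 1.48q = 26.3 + 2.125q → q' = 6.1859.
Overproduction Δq = 6.1859 − 5.0763 = 1.1096; wedge = subsidy = 4.
The triangle = ½ × 1.1096 × 4 = 2.22.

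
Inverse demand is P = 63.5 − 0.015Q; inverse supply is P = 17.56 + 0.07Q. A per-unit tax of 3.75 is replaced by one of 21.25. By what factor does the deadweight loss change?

32.111

Competitive equilibrium: 63.5 − 0.015Q = 17.56 + 0.07Q → Q* = 540.4706, P* = 55.3929.
For a per-unit tax t: ΔQ = t/0.085, so DWL = ½·t·(t/0.085) = t²/0.17.
At t = 3.75: DWL = 82.721. At t = 21.25: DWL = 2656.25.
Ratio = (21.25/3.75)² = 32.111.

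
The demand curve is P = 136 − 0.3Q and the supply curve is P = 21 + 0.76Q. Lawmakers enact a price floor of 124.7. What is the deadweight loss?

Competitive equilibrium: 136 − 0.3Q = 21 + 0.76Q → Q* = 108.4906, P* = 103.4528.
At the floor P = 124.7, quantity demanded = (136 − 124.7)/0.3 = 37.6667.
Sellers' marginal cost at Q' = 37.6667: 21 + 0.76·37.6667 = 49.6267.
ΔQ = 108.4906 − 37.6667 = 70.8239; wedge = 124.7 − 49.6267 = 75.0733.
The triangle = ½ × 70.8239 × 75.0733 = 2658.49.

2658.49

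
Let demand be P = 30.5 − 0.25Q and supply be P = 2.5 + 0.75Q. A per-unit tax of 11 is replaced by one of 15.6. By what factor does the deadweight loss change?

Competitive equilibrium: 30.5 − 0.25Q = 2.5 + 0.75Q → Q* = 28, P* = 23.5.
For a per-unit tax t: ΔQ = t/1, so DWL = ½·t·(t/1) = t²/2.
At t = 11: DWL = 60.5. At t = 15.6: DWL = 121.68.
Ratio = (15.6/11)² = 2.011.

2.011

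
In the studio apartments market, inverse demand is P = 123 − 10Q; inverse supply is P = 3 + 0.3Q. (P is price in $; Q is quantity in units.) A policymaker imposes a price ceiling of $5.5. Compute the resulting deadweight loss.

Competitive equilibrium: 123 − 10Q = 3 + 0.3Q → Q* = 11.6505, P* = 6.4951.
At the ceiling P = 5.5, quantity supplied = (5.5 − 3)/0.3 = 8.3333.
Willingness to pay at Q' = 8.3333: 123 − 10·8.3333 = 39.667.
ΔQ = 11.6505 − 8.3333 = 3.3172; wedge = 39.667 − 5.5 = 34.167.
Welfare loss = ½ × 3.3172 × 34.167 = $56.67.

$56.67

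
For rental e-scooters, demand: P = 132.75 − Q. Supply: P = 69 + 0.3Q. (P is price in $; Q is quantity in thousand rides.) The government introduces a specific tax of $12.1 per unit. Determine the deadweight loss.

Competitive equilibrium: 132.75 − Q = 69 + 0.3Q → Q* = 49.0385, P* = 83.7115.
With the tax, the buyer price exceeds the seller price by 12.1: (132.75 − Q) − (69 + 0.3Q) = 12.1 → Q' = 39.7308.
ΔQ = 49.0385 − 39.7308 = 9.3077; the wedge equals the tax, 12.1.
Deadweight loss = ½ × 9.3077 × 12.1 = $56.31 thousand.

$56.31 thousand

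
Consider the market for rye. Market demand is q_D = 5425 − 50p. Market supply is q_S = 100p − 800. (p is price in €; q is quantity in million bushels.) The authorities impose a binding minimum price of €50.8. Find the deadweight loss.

In inverse form: demand p = 108.5 − 0.02q, supply p = 8 + 0.01q.
Competitive equilibrium: 108.5 − 0.02q = 8 + 0.01q → q* = 3350, p* = 41.5.
At the floor p = 50.8, quantity demanded = (108.5 − 50.8)/0.02 = 2885.
Sellers' marginal cost at q' = 2885: 8 + 0.01·2885 = 36.85.
Δq = 3350 − 2885 = 465; wedge = 50.8 − 36.85 = 13.95.
DWL = ½ × 465 × 13.95 = €3243.375 million.

€3243.375 million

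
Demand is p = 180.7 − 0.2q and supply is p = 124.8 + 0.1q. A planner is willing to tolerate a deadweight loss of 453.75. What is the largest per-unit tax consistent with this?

16.5

Competitive equilibrium: 180.7 − 0.2q = 124.8 + 0.1q → q* = 186.3333, p* = 143.4333.
A tax t gives Δq = t/0.3 and wedge t, so DWL = t²/0.6.
t²/0.6 = 453.75 → t² = 272.25 → t = 16.5.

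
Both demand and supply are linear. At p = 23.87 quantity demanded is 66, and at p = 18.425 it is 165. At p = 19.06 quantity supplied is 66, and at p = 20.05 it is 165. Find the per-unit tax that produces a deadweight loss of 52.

2.6

Demand slope = (18.425 − 23.87)/(165 − 66) = −0.055, so p = 27.5 − 0.055q.
Supply slope = (20.05 − 19.06)/(165 − 66) = 0.01, so p = 18.4 + 0.01q.
Competitive equilibrium: 27.5 − 0.055q = 18.4 + 0.01q → q* = 140, p* = 19.8.
A tax t gives Δq = t/0.065 and wedge t, so DWL = t²/0.13.
t²/0.13 = 52 → t² = 6.76 → t = 2.6.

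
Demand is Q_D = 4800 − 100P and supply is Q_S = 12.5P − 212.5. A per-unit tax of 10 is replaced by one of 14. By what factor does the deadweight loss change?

In inverse form: demand P = 48 − 0.01Q, supply P = 17 + 0.08Q.
Competitive equilibrium: 48 − 0.01Q = 17 + 0.08Q → Q* = 344.4444, P* = 44.5556.
For a per-unit tax t: ΔQ = t/0.09, so DWL = ½·t·(t/0.09) = t²/0.18.
At t = 10: DWL = 555.556. At t = 14: DWL = 1088.889.
Ratio = (14/10)² = 1.96.

1.96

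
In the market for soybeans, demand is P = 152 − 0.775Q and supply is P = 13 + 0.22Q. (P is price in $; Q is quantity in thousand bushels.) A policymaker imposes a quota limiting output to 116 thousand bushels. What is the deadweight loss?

Competitive equilibrium: 152 − 0.775Q = 13 + 0.22Q → Q* = 139.6985, P* = 43.7337.
At Q = 116: demand price = 152 − 0.775·116 = 62.1; supply price = 13 + 0.22·116 = 38.52.
ΔQ = 139.6985 − 116 = 23.6985; wedge = 62.1 − 38.52 = 23.58.
The triangle = ½ × 23.6985 × 23.58 = $279.41 thousand.

$279.41 thousand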